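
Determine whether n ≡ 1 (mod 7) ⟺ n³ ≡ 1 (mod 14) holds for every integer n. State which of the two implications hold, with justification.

[⇒] This fails: take n = 8. Then 8 ≡ 1 (mod 7), but 8³ = 512 ≡ 8 (mod 14), not 1.

[⇐] This fails: take n = 9. Then 9³ = 729 ≡ 1 (mod 14), yet 9 ≡ 2 (mod 7), not 1.

Neither implication holds.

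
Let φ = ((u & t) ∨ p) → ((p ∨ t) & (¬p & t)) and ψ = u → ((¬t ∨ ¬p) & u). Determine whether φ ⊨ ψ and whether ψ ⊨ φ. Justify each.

(→) Assume the antecedent. If u is true, the antecedent forces (u = T, p = F, t = F) or (u = T, p = F, t = T), and u → ((¬t ∨ ¬p) & u) holds there. If u is false, u → ((¬t ∨ ¬p) & u) reduces to true regardless of the other variables. Either way u → ((¬t ∨ ¬p) & u) holds.

(←) This fails. Under u = F, p = T, t = F, the left side is false but the right side is true.

(⇒) holds; (⇐) fails.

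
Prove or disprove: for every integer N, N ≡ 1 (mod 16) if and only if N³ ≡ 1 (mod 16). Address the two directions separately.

Both implications hold.

[⇒] Suppose N ≡ 1 (mod 16). Write N = 16j + 1. Then (16j + 1)³ = 4096j³ + 768j² + 48j + 1 = 16(256j³ + 48j² + 3j) + 1, so N³ ≡ 1 (mod 16).

[⇐] Conversely, suppose N³ ≡ 1 (mod 16). The only residue r in {0, …, 15} with r³ ≡ 1 (mod 16) is r = 1, so N ≡ 1 (mod 16).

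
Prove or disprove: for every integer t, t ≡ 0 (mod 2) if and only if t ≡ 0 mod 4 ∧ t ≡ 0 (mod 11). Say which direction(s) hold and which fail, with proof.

(→) This fails: t = 2 gives 2 ≡ 0 (mod 2) but 2 ≡ 2 (mod 4), so the conjunction on the right does not hold.

(←) Conversely, if t ≡ 0 (mod 4) and t ≡ 0 (mod 11), then by the Chinese remainder theorem t ≡ 0 (mod 44). Since 0 ≡ 0 (mod 2) and 2 ∣ 44, we get t ≡ 0 (mod 2).

Only the converse holds.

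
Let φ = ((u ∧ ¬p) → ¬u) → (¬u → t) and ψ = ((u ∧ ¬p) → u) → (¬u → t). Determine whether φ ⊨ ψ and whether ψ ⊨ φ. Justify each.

Equivalent; both directions hold.

[⇒] Assume the antecedent. If t is true, ((u ∧ ¬p) → u) → (¬u → t) reduces to true regardless of the other variables. If t is false, the antecedent forces (p = F, t = F, u = T) or (p = T, t = F, u = T), and ((u ∧ ¬p) → u) → (¬u → t) holds there. Either way ((u ∧ ¬p) → u) → (¬u → t) holds.

[⇐] Assume the antecedent. If t is true, ((u ∧ ¬p) → ¬u) → (¬u → t) reduces to true regardless of the other variables. If t is false, the antecedent forces (p = F, t = F, u = T) or (p = T, t = F, u = T), and ((u ∧ ¬p) → ¬u) → (¬u → t) holds there. Either way ((u ∧ ¬p) → ¬u) → (¬u → t) holds.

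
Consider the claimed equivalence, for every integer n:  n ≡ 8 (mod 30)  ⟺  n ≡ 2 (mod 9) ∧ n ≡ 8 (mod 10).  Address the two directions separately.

The forward direction fails; the converse holds.

(⇒) This fails: n = 8 gives 8 ≡ 8 (mod 30) but 8 ≡ 8 (mod 9), so the conjunction on the right does not hold.

(⇐) Conversely, if n ≡ 2 (mod 9) and n ≡ 8 (mod 10), then by the Chinese remainder theorem n ≡ 38 (mod 90). Since 38 ≡ 8 (mod 30) and 30 ∣ 90, we get n ≡ 8 (mod 30).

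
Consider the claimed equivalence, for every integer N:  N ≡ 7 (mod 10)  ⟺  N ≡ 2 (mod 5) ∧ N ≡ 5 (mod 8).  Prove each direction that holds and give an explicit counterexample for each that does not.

The forward direction fails; the converse holds.

Forward direction. This fails: N = 17 gives 17 ≡ 7 (mod 10) but 17 ≡ 1 (mod 8), so the conjunction on the right does not hold.

Converse. If N ≡ 2 (mod 5) and N ≡ 5 (mod 8), then by the Chinese remainder theorem N ≡ 37 (mod 40). Since 37 ≡ 7 (mod 10) and 10 ∣ 40, we get N ≡ 7 (mod 10).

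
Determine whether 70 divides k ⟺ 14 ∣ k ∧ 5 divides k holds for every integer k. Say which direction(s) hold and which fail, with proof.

Equivalent; both directions hold.

(⇒) If 70 ∣ k, write k = 70q. Since 70 = 5·14, k = 14·(5q), so 14 ∣ k; and since 70 = 14·5, k = 5·(14q), so 5 ∣ k.

(⇐) Suppose 14 ∣ k and 5 ∣ k. Any common multiple of 14 and 5 is a multiple of their lcm; here gcd(14, 5) = 1, so lcm(14, 5) = 14·5 = 70, so 70 ∣ k.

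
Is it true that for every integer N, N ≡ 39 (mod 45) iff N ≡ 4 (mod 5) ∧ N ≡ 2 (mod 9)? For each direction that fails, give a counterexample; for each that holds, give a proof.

Forward direction. This fails: N = 39 gives 39 ≡ 39 (mod 45) but 39 ≡ 3 (mod 9), so the conjunction on the right does not hold.

Converse. This fails: N = 29 satisfies both congruences on the right (29 ≡ 4 mod 5 and 29 ≡ 2 mod 9) yet 29 ≡ 29 (mod 45), not 39.

Neither implication holds.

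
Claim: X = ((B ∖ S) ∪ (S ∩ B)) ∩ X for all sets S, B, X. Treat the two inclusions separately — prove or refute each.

Forward inclusion. This inclusion fails. Take S = ∅, B = ∅, X = {1}; then 1 ∈ X but 1 ∉ ((B ∖ S) ∪ (S ∩ B)) ∩ X.

Reverse inclusion. Let x ∈ ((B ∖ S) ∪ (S ∩ B)) ∩ X. Then either x ∈ B ∩ X and x ∉ S; or x ∈ S ∩ B ∩ X. In each case x ∈ X, so ((B ∖ S) ∪ (S ∩ B)) ∩ X ⊆ X.

The sets are not equal: only the reverse inclusion holds.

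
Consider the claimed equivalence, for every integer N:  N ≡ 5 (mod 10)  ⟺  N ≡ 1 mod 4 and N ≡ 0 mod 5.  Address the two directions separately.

[⇒] This fails: N = 15 gives 15 ≡ 5 (mod 10) but 15 ≡ 3 (mod 4), so the conjunction on the right does not hold.

[⇐] Conversely, if N ≡ 1 (mod 4) and N ≡ 0 (mod 5), then by the Chinese remainder theorem N ≡ 5 (mod 20). Since 5 ≡ 5 (mod 10) and 10 ∣ 20, we get N ≡ 5 (mod 10).

Only the converse holds.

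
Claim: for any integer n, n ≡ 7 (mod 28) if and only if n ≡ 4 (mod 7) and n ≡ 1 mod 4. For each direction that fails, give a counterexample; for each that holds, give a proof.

Both directions fail.

(⇒) This fails: n = 7 gives 7 ≡ 7 (mod 28) but 7 ≡ 0 (mod 7), so the conjunction on the right does not hold.

(⇐) This fails: n = 25 satisfies both congruences on the right (25 ≡ 4 mod 7 and 25 ≡ 1 mod 4) yet 25 ≡ 25 (mod 28), not 7.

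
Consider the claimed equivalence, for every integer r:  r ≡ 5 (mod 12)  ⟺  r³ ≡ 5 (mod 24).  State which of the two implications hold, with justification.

(⇒) fails; (⇐) holds.

Forward direction. This fails: take r = 17. Then 17 ≡ 5 (mod 12), but 17³ = 4913 ≡ 17 (mod 24), not 5.

Converse. The residues r modulo 24 with r³ ≡ 5 (mod 24) are exactly {5}, and each is ≡ 5 (mod 12).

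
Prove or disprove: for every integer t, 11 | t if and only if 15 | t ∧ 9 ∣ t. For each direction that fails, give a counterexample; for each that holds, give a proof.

Both directions fail.

(⇒) This fails: take t = 11. Certainly 11 ∣ 11, but 15 ∤ 11.

(⇐) This fails: take t = 45. Both 15 ∣ 45 and 9 ∣ 45, yet 45 is not a multiple of 11 (since 45 = 4·11 + 1), so 11 ∤ 45.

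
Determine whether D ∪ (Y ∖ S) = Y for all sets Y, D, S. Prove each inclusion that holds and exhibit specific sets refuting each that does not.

Forward inclusion. This inclusion fails. Take Y = ∅, D = {1}, S = ∅; then 1 ∈ D ∪ (Y ∖ S) but 1 ∉ Y.

Reverse inclusion. This inclusion fails. Take Y = {1}, D = ∅, S = {1}; then 1 ∈ Y but 1 ∉ D ∪ (Y ∖ S).

(⊆) fails and (⊇) fails.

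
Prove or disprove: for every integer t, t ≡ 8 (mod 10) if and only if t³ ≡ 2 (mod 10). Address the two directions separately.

(⇒) Suppose t ≡ 8 (mod 10). Write t = 10j + 8. Then (10j + 8)³ = 1000j³ + 2400j² + 1920j + 512 = 10(100j³ + 240j² + 192j + 51) + 2, so t³ ≡ 2 (mod 10).

(⇐) For the converse, argue contrapositively. If t ≢ 8 (mod 10), then t is congruent to one of 0, 1, 2, 3, 4, 5, 6, 7, 9 modulo 10, and these give t³ ≡ 0, 1, 8, 7, 4, 5, 6, 3, 9 respectively — never 2.

Equivalent; both directions hold.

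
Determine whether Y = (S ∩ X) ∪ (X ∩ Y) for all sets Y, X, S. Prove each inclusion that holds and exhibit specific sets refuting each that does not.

Both inclusions fail.

(⟹) This inclusion fails. Take Y = {1}, X = ∅, S = ∅; then 1 ∈ Y but 1 ∉ (S ∩ X) ∪ (X ∩ Y).

(⟸) This inclusion fails. Take Y = ∅, X = {1}, S = {1}; then 1 ∈ (S ∩ X) ∪ (X ∩ Y) but 1 ∉ Y.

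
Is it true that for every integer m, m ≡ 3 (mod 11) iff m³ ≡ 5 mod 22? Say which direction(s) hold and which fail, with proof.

(→) This fails: take m = 14. Then 14 ≡ 3 (mod 11), but 14³ = 2744 ≡ 16 (mod 22), not 5.

(←) Conversely, the residues r modulo 22 with r³ ≡ 5 (mod 22) are exactly {3}, and each is ≡ 3 (mod 11).

The forward direction fails; the converse holds.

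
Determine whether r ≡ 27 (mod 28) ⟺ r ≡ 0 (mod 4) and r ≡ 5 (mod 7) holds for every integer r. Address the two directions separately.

Neither implication holds.

Forward direction. This fails: r = 27 gives 27 ≡ 27 (mod 28) but 27 ≡ 3 (mod 4), so the conjunction on the right does not hold.

Converse. This fails: r = 12 satisfies both congruences on the right (12 ≡ 0 mod 4 and 12 ≡ 5 mod 7) yet 12 ≡ 12 (mod 28), not 27.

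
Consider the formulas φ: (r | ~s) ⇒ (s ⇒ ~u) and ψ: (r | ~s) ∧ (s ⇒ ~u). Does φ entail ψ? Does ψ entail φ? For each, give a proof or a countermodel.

Only the reverse direction holds.

(→) This fails. Under s = T, r = F, u = F, the left side is true but the right side is false.

(←) Assume the antecedent. If s is true, the antecedent forces (s = T, r = T, u = F), and (r | ~s) ⇒ (s ⇒ ~u) holds there. If s is false, (r | ~s) ⇒ (s ⇒ ~u) reduces to true regardless of the other variables. Either way (r | ~s) ⇒ (s ⇒ ~u) holds.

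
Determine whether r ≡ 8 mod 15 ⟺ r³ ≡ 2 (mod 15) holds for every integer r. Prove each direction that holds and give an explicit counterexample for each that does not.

The biconditional holds.

[⇒] Suppose r ≡ 8 mod 15. Write r = 15j + 8. Then (15j + 8)³ = 3375j³ + 5400j² + 2880j + 512 = 15(225j³ + 360j² + 192j + 34) + 2, so r³ ≡ 2 (mod 15).

[⇐] Conversely, suppose r³ ≡ 2 (mod 15). The only residue r in {0, …, 14} with r³ ≡ 2 (mod 15) is r = 8, so r ≡ 8 (mod 15).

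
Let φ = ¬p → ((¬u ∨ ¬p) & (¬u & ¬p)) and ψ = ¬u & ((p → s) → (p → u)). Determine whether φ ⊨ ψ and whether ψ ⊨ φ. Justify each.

[⇐] Assume the antecedent. If u is true, the antecedent cannot hold. If u is false, ¬p → ((¬u ∨ ¬p) & (¬u & ¬p)) reduces to true regardless of the other variables. Either way ¬p → ((¬u ∨ ¬p) & (¬u & ¬p)) holds.

[⇒] This fails. Under u = T, p = T, s = F, the left side is true but the right side is false.

The forward direction fails; the converse holds.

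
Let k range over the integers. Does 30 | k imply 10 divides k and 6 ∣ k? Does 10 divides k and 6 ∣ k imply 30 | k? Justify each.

Both directions hold.

Forward direction. If 30 ∣ k, write k = 30q. Since 30 = 3·10, k = 10·(3q), so 10 ∣ k; and since 30 = 5·6, k = 6·(5q), so 6 ∣ k.

Converse. Suppose 10 ∣ k and 6 ∣ k. Any common multiple of 10 and 6 is a multiple of their lcm; here lcm(10, 6) = 10·6/gcd(10, 6) = 60/2 = 30, so 30 ∣ k.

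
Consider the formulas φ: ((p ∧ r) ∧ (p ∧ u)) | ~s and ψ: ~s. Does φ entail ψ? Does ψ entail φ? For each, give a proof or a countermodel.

(→) This fails. Under p = T, r = T, u = T, s = T, the left side is true but the right side is false.

(←) Assume the antecedent. If s is true, the antecedent cannot hold. If s is false, ((p ∧ r) ∧ (p ∧ u)) | ~s reduces to true regardless of the other variables. Either way ((p ∧ r) ∧ (p ∧ u)) | ~s holds.

(⇒) fails; (⇐) holds.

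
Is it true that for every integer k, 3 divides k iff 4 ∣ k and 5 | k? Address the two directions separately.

Neither direction holds.

Forward direction. This fails: take k = 3. Certainly 3 ∣ 3, but 4 ∤ 3.

Converse. This fails: take k = 20. Both 4 ∣ 20 and 5 ∣ 20, yet 20 is not a multiple of 3 (since 20 = 6·3 + 2), so 3 ∤ 20.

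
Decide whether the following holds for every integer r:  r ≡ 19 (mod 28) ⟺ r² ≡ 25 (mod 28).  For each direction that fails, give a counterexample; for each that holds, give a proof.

Forward direction. Suppose r ≡ 19 (mod 28). Write r = 28j + 19. Then (28j + 19)² = 784j² + 1064j + 361 = 28(28j² + 38j + 12) + 25, so r² ≡ 25 (mod 28).

Converse. This fails: take r = 5. Then 5² = 25 ≡ 25 (mod 28), yet 5 ≡ 5 (mod 28), not 19.

The forward direction holds; the converse fails.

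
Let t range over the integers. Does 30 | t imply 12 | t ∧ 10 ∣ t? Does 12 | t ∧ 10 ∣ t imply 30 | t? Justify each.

Forward direction. This fails: take t = 30. Certainly 30 ∣ 30, but 12 ∤ 30.

Converse. Suppose 12 ∣ t and 10 ∣ t. Any common multiple of 12 and 10 is a multiple of their lcm; here lcm(12, 10) = 12·10/gcd(12, 10) = 120/2 = 60, so 60 ∣ t. Since 30 ∣ 60, it follows that 30 ∣ t.

Only the reverse direction holds.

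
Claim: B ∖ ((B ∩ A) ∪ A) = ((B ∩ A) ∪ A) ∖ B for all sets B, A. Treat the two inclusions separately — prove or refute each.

Both inclusions fail.

(⟹) This inclusion fails. Take B = {1}, A = ∅; then 1 ∈ B ∖ ((B ∩ A) ∪ A) but 1 ∉ ((B ∩ A) ∪ A) ∖ B.

(⟸) This inclusion fails. Take B = ∅, A = {1}; then 1 ∈ ((B ∩ A) ∪ A) ∖ B but 1 ∉ B ∖ ((B ∩ A) ∪ A).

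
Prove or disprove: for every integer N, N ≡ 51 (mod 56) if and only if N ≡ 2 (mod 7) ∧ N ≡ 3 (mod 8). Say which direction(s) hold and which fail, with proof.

The biconditional holds.

(→) Suppose N ≡ 51 (mod 56); write N = 56j + 51. Since 7 ∣ 56, reducing mod 7 gives N ≡ 51 ≡ 2 (mod 7); since 8 ∣ 56, reducing mod 8 gives N ≡ 51 ≡ 3 (mod 8).

(←) Conversely, if N ≡ 2 (mod 7) and N ≡ 3 (mod 8), then by the Chinese remainder theorem N ≡ 51 (mod 56). This is exactly N ≡ 51 (mod 56).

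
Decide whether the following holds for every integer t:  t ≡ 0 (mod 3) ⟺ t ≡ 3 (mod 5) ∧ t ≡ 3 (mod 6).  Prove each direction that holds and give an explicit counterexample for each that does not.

(←) If t ≡ 3 (mod 5) and t ≡ 3 (mod 6), then by the Chinese remainder theorem t ≡ 3 (mod 30). Since 3 ≡ 0 (mod 3) and 3 ∣ 30, we get t ≡ 0 (mod 3).

(→) This fails: t = 0 gives 0 ≡ 0 (mod 3) but 0 ≡ 0 (mod 5), so the conjunction on the right does not hold.

Only the reverse direction holds.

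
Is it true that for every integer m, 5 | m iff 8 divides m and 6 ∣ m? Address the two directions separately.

Forward direction. This fails: take m = 5. Certainly 5 ∣ 5, but 8 ∤ 5.

Converse. This fails: take m = 24. Both 8 ∣ 24 and 6 ∣ 24, yet 24 is not a multiple of 5 (since 24 = 4·5 + 4), so 5 ∤ 24.

Both directions fail.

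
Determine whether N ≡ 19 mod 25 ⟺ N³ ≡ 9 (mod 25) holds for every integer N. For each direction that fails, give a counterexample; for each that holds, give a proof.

(⇒) Suppose N ≡ 19 mod 25. Write N = 25j + 19. Then (25j + 19)³ = 15625j³ + 35625j² + 27075j + 6859 = 25(625j³ + 1425j² + 1083j + 274) + 9, so N³ ≡ 9 (mod 25).

(⇐) Conversely, suppose N³ ≡ 9 (mod 25). The only residue r in {0, …, 24} with r³ ≡ 9 (mod 25) is r = 19, so N ≡ 19 (mod 25).

The biconditional holds.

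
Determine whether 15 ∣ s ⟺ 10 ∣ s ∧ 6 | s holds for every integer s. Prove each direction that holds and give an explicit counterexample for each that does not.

The forward direction fails; the converse holds.

Forward direction. This fails: take s = 15. Certainly 15 ∣ 15, but 10 ∤ 15.

Converse. Suppose 10 ∣ s and 6 ∣ s. Any common multiple of 10 and 6 is a multiple of their lcm; here lcm(10, 6) = 10·6/gcd(10, 6) = 60/2 = 30, so 30 ∣ s. Since 15 ∣ 30, it follows that 15 ∣ s.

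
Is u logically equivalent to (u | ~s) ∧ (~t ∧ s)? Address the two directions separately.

The forward direction fails; the converse holds.

(⟹) This fails. Under s = F, t = F, u = T, the left side is true but the right side is false.

(⟸) Assume the antecedent. If s is true, the antecedent forces (s = T, t = F, u = T), and u holds there. If s is false, the antecedent cannot hold. Either way u holds.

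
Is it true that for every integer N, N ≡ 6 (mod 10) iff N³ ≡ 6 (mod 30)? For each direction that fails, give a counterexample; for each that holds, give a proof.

(⇒) fails; (⇐) holds.

Converse. The residues r modulo 30 with r³ ≡ 6 (mod 30) are exactly {6}, and each is ≡ 6 (mod 10).

Forward direction. This fails: take N = 16. Then 16 ≡ 6 (mod 10), but 16³ = 4096 ≡ 16 (mod 30), not 6.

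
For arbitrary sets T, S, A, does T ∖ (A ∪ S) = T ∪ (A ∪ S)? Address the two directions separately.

(⊆) Let x ∈ T ∖ (A ∪ S). Then x ∈ T and x ∉ S, A, from which x ∈ T ∪ (A ∪ S).

(⊇) This inclusion fails. Take T = ∅, S = {1}, A = ∅; then 1 ∈ T ∪ (A ∪ S) but 1 ∉ T ∖ (A ∪ S).

Only the forward inclusion holds.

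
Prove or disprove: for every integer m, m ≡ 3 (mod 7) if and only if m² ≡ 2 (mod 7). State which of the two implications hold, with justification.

Only the forward direction holds.

(⟹) Suppose m ≡ 3 (mod 7). Write m = 7j + 3. Then (7j + 3)² = 49j² + 42j + 9 = 7(7j² + 6j + 1) + 2, so m² ≡ 2 (mod 7).

(⟸) This fails: take m = 4. Then 4² = 16 ≡ 2 (mod 7), yet 4 ≡ 4 (mod 7), not 3.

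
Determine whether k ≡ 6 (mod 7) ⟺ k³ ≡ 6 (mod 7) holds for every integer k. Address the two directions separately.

(⟸) This fails: take k = 3. Then 3³ = 27 ≡ 6 (mod 7), yet 3 ≡ 3 (mod 7), not 6.

(⟹) Suppose k ≡ 6 (mod 7). Write k = 7j + 6. Then (7j + 6)³ = 343j³ + 882j² + 756j + 216 = 7(49j³ + 126j² + 108j + 30) + 6, so k³ ≡ 6 (mod 7).

Not equivalent: only (⇒) holds.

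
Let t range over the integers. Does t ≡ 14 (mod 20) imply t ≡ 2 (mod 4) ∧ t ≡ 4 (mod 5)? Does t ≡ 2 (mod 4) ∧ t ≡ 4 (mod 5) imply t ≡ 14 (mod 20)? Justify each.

The biconditional holds.

Forward direction. Suppose t ≡ 14 (mod 20); write t = 20j + 14. Since 4 ∣ 20, reducing mod 4 gives t ≡ 14 ≡ 2 (mod 4); since 5 ∣ 20, reducing mod 5 gives t ≡ 14 ≡ 4 (mod 5).

Converse. If t ≡ 2 (mod 4) and t ≡ 4 (mod 5), then by the Chinese remainder theorem t ≡ 14 (mod 20). This is exactly t ≡ 14 (mod 20).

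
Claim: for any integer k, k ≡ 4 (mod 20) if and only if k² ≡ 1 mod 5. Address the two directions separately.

(⇒) holds; (⇐) fails.

(⇒) Suppose k ≡ 4 (mod 20). Then k² ≡ 4² = 16 (mod 20), and since 5 ∣ 20, also k² ≡ 1 (mod 5).

(⇐) This fails: take k = 1. Then 1² = 1 ≡ 1 (mod 5), yet 1 ≡ 1 (mod 20), not 4.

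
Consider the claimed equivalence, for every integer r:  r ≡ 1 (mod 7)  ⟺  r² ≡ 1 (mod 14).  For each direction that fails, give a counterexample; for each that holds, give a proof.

(→) This fails: take r = 8. Then 8 ≡ 1 (mod 7), but 8² = 64 ≡ 8 (mod 14), not 1.

(←) This fails: take r = 13. Then 13² = 169 ≡ 1 (mod 14), yet 13 ≡ 6 (mod 7), not 1.

(⇒) fails and (⇐) fails.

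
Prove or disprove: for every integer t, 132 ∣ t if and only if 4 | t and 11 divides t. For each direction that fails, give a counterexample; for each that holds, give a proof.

Only the forward implication holds.

(⟹) If 132 ∣ t, write t = 132q. Since 132 = 33·4, t = 4·(33q), so 4 ∣ t; and since 132 = 12·11, t = 11·(12q), so 11 ∣ t.

(⟸) This fails: take t = 44. Both 4 ∣ 44 and 11 ∣ 44, yet 44 is not a multiple of 132 (since 44 = 0·132 + 44), so 132 ∤ 44.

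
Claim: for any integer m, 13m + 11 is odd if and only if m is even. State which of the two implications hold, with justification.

Forward direction. Suppose 13m + 11 is odd. Since 13 is odd, 13m and m have the same parity, so 13m + 11 ≡ m + 11 (mod 2). As 11 is odd, 13m + 11 is odd exactly when m is even. Thus m is even.

Converse. Suppose m is even; write m = 2j. Then 13m + 11 = 13·(2j) + 11 = 2·13j + 11, which is odd.

Both directions hold.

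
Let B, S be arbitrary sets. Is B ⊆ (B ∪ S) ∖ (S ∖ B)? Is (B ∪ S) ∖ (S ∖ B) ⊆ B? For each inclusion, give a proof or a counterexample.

Both inclusions hold.

(⟹) Let x ∈ B. Then either x ∈ B and x ∉ S; or x ∈ B ∩ S. In each case x ∈ (B ∪ S) ∖ (S ∖ B), so B ⊆ (B ∪ S) ∖ (S ∖ B).

(⟸) Let x ∈ (B ∪ S) ∖ (S ∖ B). Then either x ∈ B and x ∉ S; or x ∈ B ∩ S. In each case x ∈ B, so (B ∪ S) ∖ (S ∖ B) ⊆ B.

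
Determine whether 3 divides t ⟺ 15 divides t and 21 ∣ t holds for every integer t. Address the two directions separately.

The forward direction fails; the converse holds.

[⇒] This fails: take t = 3. Certainly 3 ∣ 3, but 15 ∤ 3.

[⇐] Suppose 15 ∣ t and 21 ∣ t. Any common multiple of 15 and 21 is a multiple of their lcm; here lcm(15, 21) = 15·21/gcd(15, 21) = 315/3 = 105, so 105 ∣ t. Since 3 ∣ 105, it follows that 3 ∣ t.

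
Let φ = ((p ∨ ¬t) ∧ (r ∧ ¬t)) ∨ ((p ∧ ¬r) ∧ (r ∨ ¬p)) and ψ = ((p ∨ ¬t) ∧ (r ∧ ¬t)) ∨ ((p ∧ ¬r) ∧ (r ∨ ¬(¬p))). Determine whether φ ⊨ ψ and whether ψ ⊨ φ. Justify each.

Only the forward implication holds.

(→) Assume the antecedent. If r is true, the antecedent forces (r = T, p = F, t = F) or (r = T, p = T, t = F), and the consequent holds there. If r is false, the antecedent cannot hold. Either way the consequent holds.

(←) This fails. Under r = F, p = T, t = F, the left side is false but the right side is true.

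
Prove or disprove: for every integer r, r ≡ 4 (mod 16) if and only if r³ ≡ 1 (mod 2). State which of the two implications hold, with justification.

(⇒) fails and (⇐) fails.

(⟹) This fails: take r = 4. Then 4 ≡ 4 (mod 16), but 4³ = 64 ≡ 0 (mod 2), not 1.

(⟸) This fails: take r = 1. Then 1³ = 1 ≡ 1 (mod 2), yet 1 ≡ 1 (mod 16), not 4.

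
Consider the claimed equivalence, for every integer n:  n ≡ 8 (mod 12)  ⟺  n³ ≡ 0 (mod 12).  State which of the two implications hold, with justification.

(⇒) fails and (⇐) fails.

Forward direction. This fails: take n = 8. Then 8 ≡ 8 (mod 12), but 8³ = 512 ≡ 8 (mod 12), not 0.

Converse. This fails: take n = 0. Then 0³ = 0 ≡ 0 (mod 12), yet 0 ≡ 0 (mod 12), not 8.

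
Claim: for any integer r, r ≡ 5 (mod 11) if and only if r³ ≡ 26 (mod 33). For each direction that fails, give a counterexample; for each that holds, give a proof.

[⇒] This fails: take r = 16. Then 16 ≡ 5 (mod 11), but 16³ = 4096 ≡ 4 (mod 33), not 26.

[⇐] Conversely, the residues r modulo 33 with r³ ≡ 26 (mod 33) are exactly {5}, and each is ≡ 5 (mod 11).

The forward direction fails; the converse holds.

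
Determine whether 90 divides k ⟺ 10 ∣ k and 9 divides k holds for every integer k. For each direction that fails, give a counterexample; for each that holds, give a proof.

Both directions hold; the statement is true.

Forward direction. If 90 ∣ k, write k = 90q. Since 90 = 9·10, k = 10·(9q), so 10 ∣ k; and since 90 = 10·9, k = 9·(10q), so 9 ∣ k.

Converse. Suppose 10 ∣ k and 9 ∣ k. Any common multiple of 10 and 9 is a multiple of their lcm; here gcd(10, 9) = 1, so lcm(10, 9) = 10·9 = 90, so 90 ∣ k.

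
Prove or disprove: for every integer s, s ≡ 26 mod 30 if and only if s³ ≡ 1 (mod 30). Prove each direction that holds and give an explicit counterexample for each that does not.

[⇒] This fails: take s = 26. Then 26 ≡ 26 (mod 30), but 26³ = 17576 ≡ 26 (mod 30), not 1.

[⇐] This fails: take s = 1. Then 1³ = 1 ≡ 1 (mod 30), yet 1 ≡ 1 (mod 30), not 26.

Neither direction holds.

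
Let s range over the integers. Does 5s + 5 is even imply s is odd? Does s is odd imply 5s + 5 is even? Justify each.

Both directions hold; the statement is true.

(⟹) Suppose 5s + 5 is even. Since 5 is odd, 5s and s have the same parity, so 5s + 5 ≡ s + 5 (mod 2). As 5 is odd, 5s + 5 is even exactly when s is odd. Thus s is odd.

(⟸) Conversely, suppose s is odd; write s = 2j + 1. Then 5s + 5 = 5·(2j + 1) + 5 = 2·5j + 10, which is even.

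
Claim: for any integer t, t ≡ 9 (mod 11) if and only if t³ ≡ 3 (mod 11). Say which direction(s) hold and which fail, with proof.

The biconditional holds.

(⇒) Suppose t ≡ 9 (mod 11). Write t = 11j + 9. Then (11j + 9)³ = 1331j³ + 3267j² + 2673j + 729 = 11(121j³ + 297j² + 243j + 66) + 3, so t³ ≡ 3 (mod 11).

(⇐) Conversely, suppose t³ ≡ 3 (mod 11). The only residue r in {0, …, 10} with r³ ≡ 3 (mod 11) is r = 9, so t ≡ 9 (mod 11).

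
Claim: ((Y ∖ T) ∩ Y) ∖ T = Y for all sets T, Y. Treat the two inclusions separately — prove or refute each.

Reverse inclusion. This inclusion fails. Take T = {1}, Y = {1}; then 1 ∈ Y but 1 ∉ ((Y ∖ T) ∩ Y) ∖ T.

Forward inclusion. Let x ∈ ((Y ∖ T) ∩ Y) ∖ T. Then x ∈ Y and x ∉ T, from which x ∈ Y.

(⊆) holds; (⊇) fails.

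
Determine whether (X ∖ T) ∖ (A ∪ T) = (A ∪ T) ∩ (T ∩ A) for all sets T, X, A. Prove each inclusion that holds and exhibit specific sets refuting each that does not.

Neither inclusion holds.

(⟹) This inclusion fails. Take T = ∅, X = {1}, A = ∅; then 1 ∈ (X ∖ T) ∖ (A ∪ T) but 1 ∉ (A ∪ T) ∩ (T ∩ A).

(⟸) This inclusion fails. Take T = {1}, X = ∅, A = {1}; then 1 ∈ (A ∪ T) ∩ (T ∩ A) but 1 ∉ (X ∖ T) ∖ (A ∪ T).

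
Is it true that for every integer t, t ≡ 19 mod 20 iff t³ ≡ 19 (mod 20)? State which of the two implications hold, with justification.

Equivalent; both directions hold.

Forward direction. Suppose t ≡ 19 mod 20. Write t = 20j + 19. Then (20j + 19)³ = 8000j³ + 22800j² + 21660j + 6859 = 20(400j³ + 1140j² + 1083j + 342) + 19, so t³ ≡ 19 (mod 20).

Converse. Suppose t³ ≡ 19 (mod 20). The only residue r in {0, …, 19} with r³ ≡ 19 (mod 20) is r = 19, so t ≡ 19 (mod 20).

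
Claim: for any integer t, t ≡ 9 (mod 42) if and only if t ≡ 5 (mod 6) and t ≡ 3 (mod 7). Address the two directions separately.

Forward direction. This fails: t = 9 gives 9 ≡ 9 (mod 42) but 9 ≡ 3 (mod 6), so the conjunction on the right does not hold.

Converse. This fails: t = 17 satisfies both congruences on the right (17 ≡ 5 mod 6 and 17 ≡ 3 mod 7) yet 17 ≡ 17 (mod 42), not 9.

(⇒) fails and (⇐) fails.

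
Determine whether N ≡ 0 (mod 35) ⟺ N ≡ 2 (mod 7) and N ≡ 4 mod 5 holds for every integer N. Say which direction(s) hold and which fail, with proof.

Both directions fail.

[⇒] This fails: N = 0 gives 0 ≡ 0 (mod 35) but 0 ≡ 0 (mod 7), so the conjunction on the right does not hold.

[⇐] This fails: N = 9 satisfies both congruences on the right (9 ≡ 2 mod 7 and 9 ≡ 4 mod 5) yet 9 ≡ 9 (mod 35), not 0.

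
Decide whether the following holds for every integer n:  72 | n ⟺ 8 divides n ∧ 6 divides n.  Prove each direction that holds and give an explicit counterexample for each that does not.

(⇒) If 72 ∣ n, write n = 72q. Since 72 = 9·8, n = 8·(9q), so 8 ∣ n; and since 72 = 12·6, n = 6·(12q), so 6 ∣ n.

(⇐) This fails: take n = 24. Both 8 ∣ 24 and 6 ∣ 24, yet 24 is not a multiple of 72 (since 24 = 0·72 + 24), so 72 ∤ 24.

The forward direction holds; the converse fails.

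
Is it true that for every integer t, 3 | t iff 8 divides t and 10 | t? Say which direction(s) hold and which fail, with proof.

Neither direction holds.

(⇒) This fails: take t = 3. Certainly 3 ∣ 3, but 8 ∤ 3.

(⇐) This fails: take t = 40. Both 8 ∣ 40 and 10 ∣ 40, yet 40 is not a multiple of 3 (since 40 = 13·3 + 1), so 3 ∤ 40.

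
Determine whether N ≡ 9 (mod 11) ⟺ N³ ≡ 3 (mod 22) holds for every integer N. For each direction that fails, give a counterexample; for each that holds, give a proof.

Not equivalent: only (⇐) holds.

(⟸) The residues r modulo 22 with r³ ≡ 3 (mod 22) are exactly {9}, and each is ≡ 9 (mod 11).

(⟹) This fails: take N = 20. Then 20 ≡ 9 (mod 11), but 20³ = 8000 ≡ 14 (mod 22), not 3.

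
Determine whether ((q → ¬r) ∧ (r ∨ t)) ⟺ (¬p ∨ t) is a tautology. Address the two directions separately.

(→) This fails. Under t = F, p = T, r = T, q = F, the left side is true but the right side is false.

(←) This fails. Under t = F, p = F, r = F, q = F, the left side is false but the right side is true.

(⇒) fails and (⇐) fails.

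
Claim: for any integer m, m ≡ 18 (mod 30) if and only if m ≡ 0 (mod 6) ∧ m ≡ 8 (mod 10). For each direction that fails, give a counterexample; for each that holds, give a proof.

Both implications hold.

(→) Suppose m ≡ 18 (mod 30); write m = 30j + 18. Since 6 ∣ 30, reducing mod 6 gives m ≡ 18 ≡ 0 (mod 6); since 10 ∣ 30, reducing mod 10 gives m ≡ 18 ≡ 8 (mod 10).

(←) Conversely, if m ≡ 0 (mod 6) and m ≡ 8 (mod 10), then by the Chinese remainder theorem m ≡ 18 (mod 30). This is exactly m ≡ 18 (mod 30).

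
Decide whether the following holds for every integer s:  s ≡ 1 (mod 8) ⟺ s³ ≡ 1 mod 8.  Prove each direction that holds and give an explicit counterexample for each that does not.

(⟹) Suppose s ≡ 1 (mod 8). Write s = 8j + 1. Then (8j + 1)³ = 512j³ + 192j² + 24j + 1 = 8(64j³ + 24j² + 3j) + 1, so s³ ≡ 1 (mod 8).

(⟸) Conversely, suppose s³ ≡ 1 (mod 8). The only residue r in {0, …, 7} with r³ ≡ 1 (mod 8) is r = 1, so s ≡ 1 (mod 8).

Both implications hold.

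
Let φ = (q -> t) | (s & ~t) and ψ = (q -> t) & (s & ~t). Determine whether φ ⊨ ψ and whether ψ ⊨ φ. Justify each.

(⇒) fails; (⇐) holds.

(⟸) Assume the antecedent. If t is true, the antecedent cannot hold. If t is false, the antecedent forces (t = F, s = T, q = F), and (q -> t) | (s & ~t) holds there. Either way (q -> t) | (s & ~t) holds.

(⟹) This fails. Under t = F, s = F, q = F, the left side is true but the right side is false.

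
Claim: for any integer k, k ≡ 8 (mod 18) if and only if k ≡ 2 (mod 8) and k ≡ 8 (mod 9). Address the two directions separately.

Only the converse holds.

(⟹) This fails: k = 8 gives 8 ≡ 8 (mod 18) but 8 ≡ 0 (mod 8), so the conjunction on the right does not hold.

(⟸) Conversely, if k ≡ 2 (mod 8) and k ≡ 8 (mod 9), then by the Chinese remainder theorem k ≡ 26 (mod 72). Since 26 ≡ 8 (mod 18) and 18 ∣ 72, we get k ≡ 8 (mod 18).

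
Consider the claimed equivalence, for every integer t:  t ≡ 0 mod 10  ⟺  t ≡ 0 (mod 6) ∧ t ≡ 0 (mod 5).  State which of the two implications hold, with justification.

Forward direction. This fails: t = 10 gives 10 ≡ 0 (mod 10) but 10 ≡ 4 (mod 6), so the conjunction on the right does not hold.

Converse. If t ≡ 0 (mod 6) and t ≡ 0 (mod 5), then by the Chinese remainder theorem t ≡ 0 (mod 30). Since 0 ≡ 0 (mod 10) and 10 ∣ 30, we get t ≡ 0 (mod 10).

Only the converse holds.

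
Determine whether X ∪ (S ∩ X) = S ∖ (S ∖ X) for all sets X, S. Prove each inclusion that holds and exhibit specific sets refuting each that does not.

(⟹) This inclusion fails. Take X = {1}, S = ∅; then 1 ∈ X ∪ (S ∩ X) but 1 ∉ S ∖ (S ∖ X).

(⟸) Let x ∈ S ∖ (S ∖ X). Then x ∈ X ∩ S, from which x ∈ X ∪ (S ∩ X).

Only the reverse inclusion holds.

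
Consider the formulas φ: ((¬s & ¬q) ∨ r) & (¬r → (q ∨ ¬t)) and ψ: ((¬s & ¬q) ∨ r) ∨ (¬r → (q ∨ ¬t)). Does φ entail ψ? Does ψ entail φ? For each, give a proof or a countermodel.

(→) Assume the antecedent. If r is true, the consequent reduces to true regardless of the other variables. If r is false, the antecedent forces (t = F, r = F, q = F, s = F), and the consequent holds there. Either way the consequent holds.

(←) This fails. Under t = T, r = F, q = F, s = F, the left side is false but the right side is true.

Only the forward implication holds.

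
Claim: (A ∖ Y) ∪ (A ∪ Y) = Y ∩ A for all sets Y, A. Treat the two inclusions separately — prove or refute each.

(⟸) Let x ∈ Y ∩ A. Then x ∈ Y ∩ A, from which x ∈ (A ∖ Y) ∪ (A ∪ Y).

(⟹) This inclusion fails. Take Y = {1}, A = ∅; then 1 ∈ (A ∖ Y) ∪ (A ∪ Y) but 1 ∉ Y ∩ A.

Only the reverse inclusion holds.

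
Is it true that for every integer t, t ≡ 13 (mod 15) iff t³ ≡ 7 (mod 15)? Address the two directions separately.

Forward direction. Suppose t ≡ 13 (mod 15). Write t = 15j + 13. Then (15j + 13)³ = 3375j³ + 8775j² + 7605j + 2197 = 15(225j³ + 585j² + 507j + 146) + 7, so t³ ≡ 7 (mod 15).

Converse. Suppose t³ ≡ 7 (mod 15). The only residue r in {0, …, 14} with r³ ≡ 7 (mod 15) is r = 13, so t ≡ 13 (mod 15).

Equivalent; both directions hold.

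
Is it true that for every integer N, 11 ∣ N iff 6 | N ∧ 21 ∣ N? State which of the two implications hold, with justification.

(⇒) This fails: take N = 11. Certainly 11 ∣ 11, but 6 ∤ 11.

(⇐) This fails: take N = 42. Both 6 ∣ 42 and 21 ∣ 42, yet 42 is not a multiple of 11 (since 42 = 3·11 + 9), so 11 ∤ 42.

Both directions fail.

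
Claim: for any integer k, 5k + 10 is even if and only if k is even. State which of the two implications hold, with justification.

Both implications hold.

(→) Suppose 5k + 10 is even. Since 5 is odd, 5k and k have the same parity, so 5k + 10 ≡ k + 10 (mod 2). As 10 is even, 5k + 10 is even exactly when k is even. Thus k is even.

(←) Conversely, suppose k is even; write k = 2j. Then 5k + 10 = 5·(2j) + 10 = 2·5j + 10, which is even.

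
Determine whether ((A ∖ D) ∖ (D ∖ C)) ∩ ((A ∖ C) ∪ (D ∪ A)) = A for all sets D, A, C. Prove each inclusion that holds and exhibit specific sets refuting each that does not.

(⟹) Let x ∈ ((A ∖ D) ∖ (D ∖ C)) ∩ ((A ∖ C) ∪ (D ∪ A)). Then either x ∈ A and x ∉ D, C; or x ∈ A ∩ C and x ∉ D. In each case x ∈ A, so ((A ∖ D) ∖ (D ∖ C)) ∩ ((A ∖ C) ∪ (D ∪ A)) ⊆ A.

(⟸) This inclusion fails. Take D = {1}, A = {1}, C = ∅; then 1 ∈ A but 1 ∉ ((A ∖ D) ∖ (D ∖ C)) ∩ ((A ∖ C) ∪ (D ∪ A)).

(⊆) holds; (⊇) fails.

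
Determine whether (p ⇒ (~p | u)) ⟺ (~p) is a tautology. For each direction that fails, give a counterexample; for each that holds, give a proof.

Forward direction. This fails. Under u = T, p = T, the left side is true but the right side is false.

Converse. Assume the antecedent. If u is true, p ⇒ (~p | u) reduces to true regardless of the other variables. If u is false, the antecedent forces (u = F, p = F), and p ⇒ (~p | u) holds there. Either way p ⇒ (~p | u) holds.

Only the reverse direction holds.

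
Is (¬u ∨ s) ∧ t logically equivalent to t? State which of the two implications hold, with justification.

The forward direction holds; the converse fails.

(⟸) This fails. Under u = T, s = F, t = T, the left side is false but the right side is true.

(⟹) Assume the antecedent. If u is true, the antecedent forces (u = T, s = T, t = T), and t holds there. If u is false, the antecedent forces (u = F, s = F, t = T) or (u = F, s = T, t = T), and t holds there. Either way t holds.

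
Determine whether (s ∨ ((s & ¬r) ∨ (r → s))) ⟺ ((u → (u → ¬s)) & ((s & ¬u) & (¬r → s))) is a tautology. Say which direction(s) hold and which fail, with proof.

(⇒) This fails. Under r = F, u = F, s = F, the left side is true but the right side is false.

(⇐) Assume the antecedent. If r is true, the antecedent forces (r = T, u = F, s = T), and s ∨ ((s & ¬r) ∨ (r → s)) holds there. If r is false, s ∨ ((s & ¬r) ∨ (r → s)) reduces to true regardless of the other variables. Either way s ∨ ((s & ¬r) ∨ (r → s)) holds.

The forward direction fails; the converse holds.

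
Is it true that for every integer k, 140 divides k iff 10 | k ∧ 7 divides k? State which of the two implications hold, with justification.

Converse. This fails: take k = 70. Both 10 ∣ 70 and 7 ∣ 70, yet 70 is not a multiple of 140 (since 70 = 0·140 + 70), so 140 ∤ 70.

Forward direction. If 140 ∣ k, write k = 140q. Since 140 = 14·10, k = 10·(14q), so 10 ∣ k; and since 140 = 20·7, k = 7·(20q), so 7 ∣ k.

Only the forward direction holds.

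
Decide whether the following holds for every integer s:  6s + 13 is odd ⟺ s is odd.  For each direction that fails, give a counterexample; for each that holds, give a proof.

(⇒) fails; (⇐) holds.

(→) This fails: take s = 0. Then 6s + 13 = 13, which is odd, yet s = 0 is even, not odd.

(←) Suppose s is odd. Since 6 is even, 6s is even for every s, so 6s + 13 has the same parity as 13, which is odd. Hence 6s + 13 is odd.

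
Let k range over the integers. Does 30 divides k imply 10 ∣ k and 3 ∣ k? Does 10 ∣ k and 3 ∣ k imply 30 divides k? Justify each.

(⟹) If 30 ∣ k, write k = 30q. Since 30 = 3·10, k = 10·(3q), so 10 ∣ k; and since 30 = 10·3, k = 3·(10q), so 3 ∣ k.

(⟸) Suppose 10 ∣ k and 3 ∣ k. Any common multiple of 10 and 3 is a multiple of their lcm; here gcd(10, 3) = 1, so lcm(10, 3) = 10·3 = 30, so 30 ∣ k.

Both implications hold.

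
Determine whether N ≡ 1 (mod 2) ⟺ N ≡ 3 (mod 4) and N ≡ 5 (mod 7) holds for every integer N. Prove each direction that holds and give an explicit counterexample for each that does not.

Only the reverse direction holds.

[⇒] This fails: N = 1 gives 1 ≡ 1 (mod 2) but 1 ≡ 1 (mod 4), so the conjunction on the right does not hold.

[⇐] Conversely, if N ≡ 3 (mod 4) and N ≡ 5 (mod 7), then by the Chinese remainder theorem N ≡ 19 (mod 28). Since 19 ≡ 1 (mod 2) and 2 ∣ 28, we get N ≡ 1 (mod 2).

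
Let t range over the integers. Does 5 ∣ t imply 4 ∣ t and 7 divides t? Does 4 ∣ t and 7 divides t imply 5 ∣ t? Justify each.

Neither implication holds.

(→) This fails: take t = 5. Certainly 5 ∣ 5, but 4 ∤ 5.

(←) This fails: take t = 28. Both 4 ∣ 28 and 7 ∣ 28, yet 28 is not a multiple of 5 (since 28 = 5·5 + 3), so 5 ∤ 28.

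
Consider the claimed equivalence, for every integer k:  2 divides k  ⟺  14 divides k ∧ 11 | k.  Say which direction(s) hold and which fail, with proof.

Forward direction. This fails: take k = 2. Certainly 2 ∣ 2, but 14 ∤ 2.

Converse. Suppose 14 ∣ k and 11 ∣ k. Any common multiple of 14 and 11 is a multiple of their lcm; here gcd(14, 11) = 1, so lcm(14, 11) = 14·11 = 154, so 154 ∣ k. Since 2 ∣ 154, it follows that 2 ∣ k.

Not equivalent: only (⇐) holds.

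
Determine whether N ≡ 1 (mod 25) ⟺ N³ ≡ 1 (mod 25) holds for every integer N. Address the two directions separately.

(⇒) Suppose N ≡ 1 (mod 25). Write N = 25j + 1. Then (25j + 1)³ = 15625j³ + 1875j² + 75j + 1 = 25(625j³ + 75j² + 3j) + 1, so N³ ≡ 1 (mod 25).

(⇐) Conversely, suppose N³ ≡ 1 (mod 25). The only residue r in {0, …, 24} with r³ ≡ 1 (mod 25) is r = 1, so N ≡ 1 (mod 25).

Both directions hold.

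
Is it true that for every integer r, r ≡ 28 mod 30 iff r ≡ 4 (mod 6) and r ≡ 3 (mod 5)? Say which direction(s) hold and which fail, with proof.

(⇒) Suppose r ≡ 28 (mod 30); write r = 30j + 28. Since 6 ∣ 30, reducing mod 6 gives r ≡ 28 ≡ 4 (mod 6); since 5 ∣ 30, reducing mod 5 gives r ≡ 28 ≡ 3 (mod 5).

(⇐) Conversely, if r ≡ 4 (mod 6) and r ≡ 3 (mod 5), then by the Chinese remainder theorem r ≡ 28 (mod 30). This is exactly r ≡ 28 (mod 30).

Equivalent; both directions hold.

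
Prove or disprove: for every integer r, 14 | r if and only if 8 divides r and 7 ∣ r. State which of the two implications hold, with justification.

(⇒) fails; (⇐) holds.

(⟹) This fails: take r = 14. Certainly 14 ∣ 14, but 8 ∤ 14.

(⟸) Suppose 8 ∣ r and 7 ∣ r. Any common multiple of 8 and 7 is a multiple of their lcm; here gcd(8, 7) = 1, so lcm(8, 7) = 8·7 = 56, so 56 ∣ r. Since 14 ∣ 56, it follows that 14 ∣ r.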